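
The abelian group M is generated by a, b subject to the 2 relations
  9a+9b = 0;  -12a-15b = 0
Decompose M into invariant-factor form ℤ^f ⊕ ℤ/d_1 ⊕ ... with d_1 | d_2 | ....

Answer: M ≅ ℤ/3 ⊕ ℤ/9

Derivation:
rank_ℚ(R)=2; free=2−2=0
SNF(R) diag = [3, 9] → torsion [3, 9]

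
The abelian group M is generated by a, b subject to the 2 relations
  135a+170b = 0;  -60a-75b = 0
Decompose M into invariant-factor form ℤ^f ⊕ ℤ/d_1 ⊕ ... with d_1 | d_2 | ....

rank_ℚ(R)=2; free=2−2=0
SNF(R) diag = [5, 15] → torsion [5, 15]

Answer: M ≅ ℤ/5 ⊕ ℤ/15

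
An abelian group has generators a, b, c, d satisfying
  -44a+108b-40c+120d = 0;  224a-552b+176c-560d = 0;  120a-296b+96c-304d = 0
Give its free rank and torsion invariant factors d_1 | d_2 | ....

Answer: M ≅ ℤ^1 ⊕ ℤ/4 ⊕ ℤ/8 ⊕ ℤ/16

Derivation:
rank_ℚ(R)=3; free=4−3=1
SNF(R) diag = [4, 8, 16] → torsion [4, 8, 16]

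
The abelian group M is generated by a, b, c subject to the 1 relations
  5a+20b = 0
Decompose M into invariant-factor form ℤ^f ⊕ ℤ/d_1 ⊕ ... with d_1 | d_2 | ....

rank_ℚ(R)=1; free=3−1=2
SNF(R) diag = [5] → torsion [5]

Answer: M ≅ ℤ^2 ⊕ ℤ/5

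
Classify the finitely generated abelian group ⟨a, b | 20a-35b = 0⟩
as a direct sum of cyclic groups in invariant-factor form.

Answer: M ≅ ℤ^1 ⊕ ℤ/5

Derivation:
rank_ℚ(R)=1; free=2−1=1
SNF(R) diag = [5] → torsion [5]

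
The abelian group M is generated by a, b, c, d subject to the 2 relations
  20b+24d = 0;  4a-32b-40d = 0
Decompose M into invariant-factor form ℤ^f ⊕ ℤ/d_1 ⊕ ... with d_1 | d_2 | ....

rank_ℚ(R)=2; free=4−2=2
SNF(R) diag = [4, 4] → torsion [4, 4]

Answer: M ≅ ℤ^2 ⊕ ℤ/4 ⊕ ℤ/4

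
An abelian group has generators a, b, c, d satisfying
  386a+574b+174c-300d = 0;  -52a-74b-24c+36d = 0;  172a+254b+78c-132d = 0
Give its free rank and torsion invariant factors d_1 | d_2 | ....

Answer: M ≅ ℤ^1 ⊕ ℤ/2 ⊕ ℤ/6 ⊕ ℤ/18

Derivation:
rank_ℚ(R)=3; free=4−3=1
SNF(R) diag = [2, 6, 18] → torsion [2, 6, 18]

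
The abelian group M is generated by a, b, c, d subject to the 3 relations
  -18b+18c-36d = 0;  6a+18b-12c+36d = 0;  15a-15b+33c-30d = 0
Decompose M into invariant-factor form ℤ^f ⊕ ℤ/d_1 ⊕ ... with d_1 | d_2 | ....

Answer: M ≅ ℤ^1 ⊕ ℤ/3 ⊕ ℤ/6 ⊕ ℤ/18

Derivation:
rank_ℚ(R)=3; free=4−3=1
SNF(R) diag = [3, 6, 18] → torsion [3, 6, 18]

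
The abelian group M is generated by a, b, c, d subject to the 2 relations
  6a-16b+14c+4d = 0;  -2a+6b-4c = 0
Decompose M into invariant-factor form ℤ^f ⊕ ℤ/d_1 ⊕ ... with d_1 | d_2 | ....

Answer: M ≅ ℤ^2 ⊕ ℤ/2 ⊕ ℤ/2

Derivation:
rank_ℚ(R)=2; free=4−2=2
SNF(R) diag = [2, 2] → torsion [2, 2]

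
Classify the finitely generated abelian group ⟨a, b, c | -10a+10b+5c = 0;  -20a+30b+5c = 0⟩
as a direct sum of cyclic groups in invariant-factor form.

rank_ℚ(R)=2; free=3−2=1
SNF(R) diag = [5, 10] → torsion [5, 10]

Answer: M ≅ ℤ^1 ⊕ ℤ/5 ⊕ ℤ/10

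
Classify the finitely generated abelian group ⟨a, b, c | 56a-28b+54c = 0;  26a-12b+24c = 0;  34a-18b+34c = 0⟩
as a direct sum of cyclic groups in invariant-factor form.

Answer: M ≅ ℤ/2 ⊕ ℤ/2 ⊕ ℤ/2

Derivation:
rank_ℚ(R)=3; free=3−3=0
SNF(R) diag = [2, 2, 2] → torsion [2, 2, 2]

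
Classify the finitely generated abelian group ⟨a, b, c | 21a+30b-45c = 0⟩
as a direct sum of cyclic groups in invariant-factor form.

Answer: M ≅ ℤ^2 ⊕ ℤ/3

Derivation:
rank_ℚ(R)=1; free=3−1=2
SNF(R) diag = [3] → torsion [3]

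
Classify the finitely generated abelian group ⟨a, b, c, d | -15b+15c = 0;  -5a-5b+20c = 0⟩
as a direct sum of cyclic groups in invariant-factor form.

Answer: M ≅ ℤ^2 ⊕ ℤ/5 ⊕ ℤ/15

Derivation:
rank_ℚ(R)=2; free=4−2=2
SNF(R) diag = [5, 15] → torsion [5, 15]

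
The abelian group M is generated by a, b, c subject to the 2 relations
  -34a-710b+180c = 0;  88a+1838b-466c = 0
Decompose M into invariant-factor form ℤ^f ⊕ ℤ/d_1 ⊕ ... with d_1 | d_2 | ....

rank_ℚ(R)=2; free=3−2=1
SNF(R) diag = [2, 2] → torsion [2, 2]

Answer: M ≅ ℤ^1 ⊕ ℤ/2 ⊕ ℤ/2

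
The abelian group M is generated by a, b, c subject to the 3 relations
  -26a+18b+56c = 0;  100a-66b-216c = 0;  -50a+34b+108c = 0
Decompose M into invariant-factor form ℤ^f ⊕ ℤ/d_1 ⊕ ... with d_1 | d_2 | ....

Answer: M ≅ ℤ/2 ⊕ ℤ/2 ⊕ ℤ/4

Derivation:
rank_ℚ(R)=3; free=3−3=0
SNF(R) diag = [2, 2, 4] → torsion [2, 2, 4]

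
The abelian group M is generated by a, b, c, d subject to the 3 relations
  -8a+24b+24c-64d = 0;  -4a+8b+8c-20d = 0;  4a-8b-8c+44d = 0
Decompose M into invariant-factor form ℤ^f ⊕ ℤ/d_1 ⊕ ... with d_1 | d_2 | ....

rank_ℚ(R)=3; free=4−3=1
SNF(R) diag = [4, 8, 24] → torsion [4, 8, 24]

Answer: M ≅ ℤ^1 ⊕ ℤ/4 ⊕ ℤ/8 ⊕ ℤ/24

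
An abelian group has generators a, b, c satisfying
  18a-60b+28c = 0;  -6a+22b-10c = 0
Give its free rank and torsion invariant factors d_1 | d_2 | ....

rank_ℚ(R)=2; free=3−2=1
SNF(R) diag = [2, 2] → torsion [2, 2]

Answer: M ≅ ℤ^1 ⊕ ℤ/2 ⊕ ℤ/2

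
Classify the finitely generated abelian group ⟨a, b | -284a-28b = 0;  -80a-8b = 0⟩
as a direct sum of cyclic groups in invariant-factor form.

rank_ℚ(R)=2; free=2−2=0
SNF(R) diag = [4, 8] → torsion [4, 8]

Answer: M ≅ ℤ/4 ⊕ ℤ/8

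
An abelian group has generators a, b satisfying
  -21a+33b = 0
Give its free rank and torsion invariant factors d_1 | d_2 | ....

rank_ℚ(R)=1; free=2−1=1
SNF(R) diag = [3] → torsion [3]

Answer: M ≅ ℤ^1 ⊕ ℤ/3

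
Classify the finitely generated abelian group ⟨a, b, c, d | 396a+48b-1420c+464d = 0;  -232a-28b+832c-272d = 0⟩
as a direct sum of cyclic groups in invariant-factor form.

Answer: M ≅ ℤ^2 ⊕ ℤ/4 ⊕ ℤ/4

Derivation:
rank_ℚ(R)=2; free=4−2=2
SNF(R) diag = [4, 4] → torsion [4, 4]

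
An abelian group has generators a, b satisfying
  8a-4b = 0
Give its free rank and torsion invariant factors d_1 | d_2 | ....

Answer: M ≅ ℤ^1 ⊕ ℤ/4

Derivation:
rank_ℚ(R)=1; free=2−1=1
SNF(R) diag = [4] → torsion [4]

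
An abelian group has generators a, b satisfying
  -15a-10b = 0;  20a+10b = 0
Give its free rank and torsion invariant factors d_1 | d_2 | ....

Answer: M ≅ ℤ/5 ⊕ ℤ/10

Derivation:
rank_ℚ(R)=2; free=2−2=0
SNF(R) diag = [5, 10] → torsion [5, 10]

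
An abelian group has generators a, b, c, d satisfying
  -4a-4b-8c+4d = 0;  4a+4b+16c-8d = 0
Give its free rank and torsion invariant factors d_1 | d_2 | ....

rank_ℚ(R)=2; free=4−2=2
SNF(R) diag = [4, 4] → torsion [4, 4]

Answer: M ≅ ℤ^2 ⊕ ℤ/4 ⊕ ℤ/4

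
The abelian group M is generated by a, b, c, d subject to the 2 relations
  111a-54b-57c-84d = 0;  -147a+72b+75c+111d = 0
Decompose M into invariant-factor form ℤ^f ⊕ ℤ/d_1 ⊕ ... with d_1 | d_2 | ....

rank_ℚ(R)=2; free=4−2=2
SNF(R) diag = [3, 9] → torsion [3, 9]

Answer: M ≅ ℤ^2 ⊕ ℤ/3 ⊕ ℤ/9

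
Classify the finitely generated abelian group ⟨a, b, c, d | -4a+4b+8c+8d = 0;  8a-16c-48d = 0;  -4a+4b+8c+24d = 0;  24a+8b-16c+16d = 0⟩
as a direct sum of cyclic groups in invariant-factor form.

rank_ℚ(R)=4; free=4−4=0
SNF(R) diag = [4, 8, 16, 32] → torsion [4, 8, 16, 32]

Answer: M ≅ ℤ/4 ⊕ ℤ/8 ⊕ ℤ/16 ⊕ ℤ/32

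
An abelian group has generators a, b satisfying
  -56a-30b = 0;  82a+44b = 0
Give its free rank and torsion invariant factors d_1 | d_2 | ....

Answer: M ≅ ℤ/2 ⊕ ℤ/2

Derivation:
rank_ℚ(R)=2; free=2−2=0
SNF(R) diag = [2, 2] → torsion [2, 2]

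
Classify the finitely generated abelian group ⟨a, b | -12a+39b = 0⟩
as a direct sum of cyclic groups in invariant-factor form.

rank_ℚ(R)=1; free=2−1=1
SNF(R) diag = [3] → torsion [3]

Answer: M ≅ ℤ^1 ⊕ ℤ/3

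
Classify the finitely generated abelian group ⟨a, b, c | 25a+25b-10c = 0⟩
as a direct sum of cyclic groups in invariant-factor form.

rank_ℚ(R)=1; free=3−1=2
SNF(R) diag = [5] → torsion [5]

Answer: M ≅ ℤ^2 ⊕ ℤ/5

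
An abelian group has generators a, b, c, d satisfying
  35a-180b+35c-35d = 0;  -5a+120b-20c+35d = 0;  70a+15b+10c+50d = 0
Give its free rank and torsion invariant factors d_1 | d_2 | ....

Answer: M ≅ ℤ^1 ⊕ ℤ/5 ⊕ ℤ/15 ⊕ ℤ/15

Derivation:
rank_ℚ(R)=3; free=4−3=1
SNF(R) diag = [5, 15, 15] → torsion [5, 15, 15]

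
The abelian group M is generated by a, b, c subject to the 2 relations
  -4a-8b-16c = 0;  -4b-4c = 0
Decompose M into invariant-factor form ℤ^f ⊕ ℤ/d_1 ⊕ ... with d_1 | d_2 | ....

Answer: M ≅ ℤ^1 ⊕ ℤ/4 ⊕ ℤ/4

Derivation:
rank_ℚ(R)=2; free=3−2=1
SNF(R) diag = [4, 4] → torsion [4, 4]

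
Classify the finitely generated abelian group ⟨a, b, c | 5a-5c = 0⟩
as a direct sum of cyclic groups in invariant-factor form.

rank_ℚ(R)=1; free=3−1=2
SNF(R) diag = [5] → torsion [5]

Answer: M ≅ ℤ^2 ⊕ ℤ/5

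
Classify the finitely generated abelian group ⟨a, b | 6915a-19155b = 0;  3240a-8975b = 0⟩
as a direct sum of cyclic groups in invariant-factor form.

rank_ℚ(R)=2; free=2−2=0
SNF(R) diag = [5, 15] → torsion [5, 15]

Answer: M ≅ ℤ/5 ⊕ ℤ/15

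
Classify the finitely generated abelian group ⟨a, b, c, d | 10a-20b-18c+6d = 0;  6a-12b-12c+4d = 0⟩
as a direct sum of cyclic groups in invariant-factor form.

rank_ℚ(R)=2; free=4−2=2
SNF(R) diag = [2, 2] → torsion [2, 2]

Answer: M ≅ ℤ^2 ⊕ ℤ/2 ⊕ ℤ/2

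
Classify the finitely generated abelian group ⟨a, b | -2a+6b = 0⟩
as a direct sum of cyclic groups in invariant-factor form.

Answer: M ≅ ℤ^1 ⊕ ℤ/2

Derivation:
rank_ℚ(R)=1; free=2−1=1
SNF(R) diag = [2] → torsion [2]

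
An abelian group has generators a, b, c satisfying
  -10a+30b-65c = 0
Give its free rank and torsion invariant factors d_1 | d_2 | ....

Answer: M ≅ ℤ^2 ⊕ ℤ/5

Derivation:
rank_ℚ(R)=1; free=3−1=2
SNF(R) diag = [5] → torsion [5]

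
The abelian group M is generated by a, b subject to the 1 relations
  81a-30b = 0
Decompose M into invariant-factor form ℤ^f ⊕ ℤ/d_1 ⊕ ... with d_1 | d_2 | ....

rank_ℚ(R)=1; free=2−1=1
SNF(R) diag = [3] → torsion [3]

Answer: M ≅ ℤ^1 ⊕ ℤ/3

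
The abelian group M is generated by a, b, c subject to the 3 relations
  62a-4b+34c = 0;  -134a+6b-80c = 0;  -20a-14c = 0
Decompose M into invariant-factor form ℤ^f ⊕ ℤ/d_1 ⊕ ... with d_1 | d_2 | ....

Answer: M ≅ ℤ/2 ⊕ ℤ/2 ⊕ ℤ/6

Derivation:
rank_ℚ(R)=3; free=3−3=0
SNF(R) diag = [2, 2, 6] → torsion [2, 2, 6]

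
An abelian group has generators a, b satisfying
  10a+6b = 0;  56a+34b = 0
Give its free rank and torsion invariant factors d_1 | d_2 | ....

rank_ℚ(R)=2; free=2−2=0
SNF(R) diag = [2, 2] → torsion [2, 2]

Answer: M ≅ ℤ/2 ⊕ ℤ/2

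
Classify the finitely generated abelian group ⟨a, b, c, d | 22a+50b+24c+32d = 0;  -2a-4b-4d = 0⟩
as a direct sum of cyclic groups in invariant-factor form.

Answer: M ≅ ℤ^2 ⊕ ℤ/2 ⊕ ℤ/6

Derivation:
rank_ℚ(R)=2; free=4−2=2
SNF(R) diag = [2, 6] → torsion [2, 6]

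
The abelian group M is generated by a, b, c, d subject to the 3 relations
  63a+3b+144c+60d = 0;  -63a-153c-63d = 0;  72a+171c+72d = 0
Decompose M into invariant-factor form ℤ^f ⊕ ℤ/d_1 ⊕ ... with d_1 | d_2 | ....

rank_ℚ(R)=3; free=4−3=1
SNF(R) diag = [3, 9, 27] → torsion [3, 9, 27]

Answer: M ≅ ℤ^1 ⊕ ℤ/3 ⊕ ℤ/9 ⊕ ℤ/27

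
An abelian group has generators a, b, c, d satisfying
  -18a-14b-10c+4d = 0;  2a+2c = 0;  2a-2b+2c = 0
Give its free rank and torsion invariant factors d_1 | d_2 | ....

Answer: M ≅ ℤ^1 ⊕ ℤ/2 ⊕ ℤ/2 ⊕ ℤ/4

Derivation:
rank_ℚ(R)=3; free=4−3=1
SNF(R) diag = [2, 2, 4] → torsion [2, 2, 4]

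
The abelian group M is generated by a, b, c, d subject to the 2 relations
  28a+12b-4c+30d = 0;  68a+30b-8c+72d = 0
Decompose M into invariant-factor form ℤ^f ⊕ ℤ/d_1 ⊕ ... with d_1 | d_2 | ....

Answer: M ≅ ℤ^2 ⊕ ℤ/2 ⊕ ℤ/6

Derivation:
rank_ℚ(R)=2; free=4−2=2
SNF(R) diag = [2, 6] → torsion [2, 6]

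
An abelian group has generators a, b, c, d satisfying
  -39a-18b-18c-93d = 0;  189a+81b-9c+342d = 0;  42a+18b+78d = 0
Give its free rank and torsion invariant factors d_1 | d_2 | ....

Answer: M ≅ ℤ^1 ⊕ ℤ/3 ⊕ ℤ/9 ⊕ ℤ/18

Derivation:
rank_ℚ(R)=3; free=4−3=1
SNF(R) diag = [3, 9, 18] → torsion [3, 9, 18]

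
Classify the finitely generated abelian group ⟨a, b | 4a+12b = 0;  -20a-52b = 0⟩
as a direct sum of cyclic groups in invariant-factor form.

rank_ℚ(R)=2; free=2−2=0
SNF(R) diag = [4, 8] → torsion [4, 8]

Answer: M ≅ ℤ/4 ⊕ ℤ/8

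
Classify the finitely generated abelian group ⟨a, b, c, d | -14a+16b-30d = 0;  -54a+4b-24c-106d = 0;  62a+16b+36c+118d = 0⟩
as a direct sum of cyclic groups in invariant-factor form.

rank_ℚ(R)=3; free=4−3=1
SNF(R) diag = [2, 4, 12] → torsion [2, 4, 12]

Answer: M ≅ ℤ^1 ⊕ ℤ/2 ⊕ ℤ/4 ⊕ ℤ/12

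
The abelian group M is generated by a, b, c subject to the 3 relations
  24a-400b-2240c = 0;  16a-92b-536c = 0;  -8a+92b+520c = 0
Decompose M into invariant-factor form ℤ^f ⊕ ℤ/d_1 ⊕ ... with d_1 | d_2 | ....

Answer: M ≅ ℤ/4 ⊕ ℤ/8 ⊕ ℤ/16

Derivation:
rank_ℚ(R)=3; free=3−3=0
SNF(R) diag = [4, 8, 16] → torsion [4, 8, 16]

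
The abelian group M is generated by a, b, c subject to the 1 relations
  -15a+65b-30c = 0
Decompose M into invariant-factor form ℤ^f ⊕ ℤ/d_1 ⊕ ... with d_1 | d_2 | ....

Answer: M ≅ ℤ^2 ⊕ ℤ/5

Derivation:
rank_ℚ(R)=1; free=3−1=2
SNF(R) diag = [5] → torsion [5]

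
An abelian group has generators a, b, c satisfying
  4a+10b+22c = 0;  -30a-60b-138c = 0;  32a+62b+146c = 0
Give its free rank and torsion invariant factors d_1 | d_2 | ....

Answer: M ≅ ℤ/2 ⊕ ℤ/6 ⊕ ℤ/12

Derivation:
rank_ℚ(R)=3; free=3−3=0
SNF(R) diag = [2, 6, 12] → torsion [2, 6, 12]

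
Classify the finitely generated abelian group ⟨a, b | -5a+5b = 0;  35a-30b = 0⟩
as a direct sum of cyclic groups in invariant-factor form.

Answer: M ≅ ℤ/5 ⊕ ℤ/5

Derivation:
rank_ℚ(R)=2; free=2−2=0
SNF(R) diag = [5, 5] → torsion [5, 5]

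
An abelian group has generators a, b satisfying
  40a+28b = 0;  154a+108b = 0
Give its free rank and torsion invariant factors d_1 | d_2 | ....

rank_ℚ(R)=2; free=2−2=0
SNF(R) diag = [2, 4] → torsion [2, 4]

Answer: M ≅ ℤ/2 ⊕ ℤ/4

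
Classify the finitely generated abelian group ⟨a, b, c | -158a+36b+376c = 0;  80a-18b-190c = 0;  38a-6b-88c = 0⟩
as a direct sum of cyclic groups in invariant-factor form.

rank_ℚ(R)=3; free=3−3=0
SNF(R) diag = [2, 6, 6] → torsion [2, 6, 6]

Answer: M ≅ ℤ/2 ⊕ ℤ/6 ⊕ ℤ/6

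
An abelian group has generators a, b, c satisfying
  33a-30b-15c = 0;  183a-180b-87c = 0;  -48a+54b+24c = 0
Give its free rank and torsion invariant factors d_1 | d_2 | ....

Answer: M ≅ ℤ/3 ⊕ ℤ/6 ⊕ ℤ/18

Derivation:
rank_ℚ(R)=3; free=3−3=0
SNF(R) diag = [3, 6, 18] → torsion [3, 6, 18]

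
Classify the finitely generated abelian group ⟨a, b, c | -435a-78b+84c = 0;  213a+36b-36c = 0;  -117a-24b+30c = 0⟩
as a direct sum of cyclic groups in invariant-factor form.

rank_ℚ(R)=3; free=3−3=0
SNF(R) diag = [3, 6, 18] → torsion [3, 6, 18]

Answer: M ≅ ℤ/3 ⊕ ℤ/6 ⊕ ℤ/18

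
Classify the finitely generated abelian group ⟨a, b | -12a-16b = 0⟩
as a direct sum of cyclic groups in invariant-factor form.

rank_ℚ(R)=1; free=2−1=1
SNF(R) diag = [4] → torsion [4]

Answer: M ≅ ℤ^1 ⊕ ℤ/4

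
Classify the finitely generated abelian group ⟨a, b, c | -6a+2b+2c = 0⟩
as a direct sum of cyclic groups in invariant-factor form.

Answer: M ≅ ℤ^2 ⊕ ℤ/2

Derivation:
rank_ℚ(R)=1; free=3−1=2
SNF(R) diag = [2] → torsion [2]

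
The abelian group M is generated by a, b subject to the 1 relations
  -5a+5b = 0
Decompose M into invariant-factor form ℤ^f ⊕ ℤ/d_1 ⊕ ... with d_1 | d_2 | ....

rank_ℚ(R)=1; free=2−1=1
SNF(R) diag = [5] → torsion [5]

Answer: M ≅ ℤ^1 ⊕ ℤ/5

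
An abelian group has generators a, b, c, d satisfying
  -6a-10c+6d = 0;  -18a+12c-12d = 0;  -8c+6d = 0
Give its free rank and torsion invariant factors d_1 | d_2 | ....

Answer: M ≅ ℤ^1 ⊕ ℤ/2 ⊕ ℤ/6 ⊕ ℤ/6

Derivation:
rank_ℚ(R)=3; free=4−3=1
SNF(R) diag = [2, 6, 6] → torsion [2, 6, 6]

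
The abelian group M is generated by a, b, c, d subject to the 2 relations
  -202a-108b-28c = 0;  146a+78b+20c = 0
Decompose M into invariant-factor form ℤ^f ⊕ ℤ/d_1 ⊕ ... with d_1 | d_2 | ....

Answer: M ≅ ℤ^2 ⊕ ℤ/2 ⊕ ℤ/6

Derivation:
rank_ℚ(R)=2; free=4−2=2
SNF(R) diag = [2, 6] → torsion [2, 6]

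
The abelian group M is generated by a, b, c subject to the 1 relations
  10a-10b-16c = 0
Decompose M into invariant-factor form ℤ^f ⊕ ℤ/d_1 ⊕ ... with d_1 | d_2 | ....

Answer: M ≅ ℤ^2 ⊕ ℤ/2

Derivation:
rank_ℚ(R)=1; free=3−1=2
SNF(R) diag = [2] → torsion [2]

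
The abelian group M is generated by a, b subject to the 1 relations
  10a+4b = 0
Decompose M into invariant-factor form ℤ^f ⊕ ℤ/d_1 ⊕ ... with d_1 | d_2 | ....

Answer: M ≅ ℤ^1 ⊕ ℤ/2

Derivation:
rank_ℚ(R)=1; free=2−1=1
SNF(R) diag = [2] → torsion [2]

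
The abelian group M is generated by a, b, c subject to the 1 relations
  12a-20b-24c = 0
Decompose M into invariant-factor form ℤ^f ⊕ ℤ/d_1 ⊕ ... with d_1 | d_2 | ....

Answer: M ≅ ℤ^2 ⊕ ℤ/4

Derivation:
rank_ℚ(R)=1; free=3−1=2
SNF(R) diag = [4] → torsion [4]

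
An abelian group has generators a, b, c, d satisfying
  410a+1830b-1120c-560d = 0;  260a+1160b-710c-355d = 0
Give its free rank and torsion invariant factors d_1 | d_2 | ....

rank_ℚ(R)=2; free=4−2=2
SNF(R) diag = [5, 10] → torsion [5, 10]

Answer: M ≅ ℤ^2 ⊕ ℤ/5 ⊕ ℤ/10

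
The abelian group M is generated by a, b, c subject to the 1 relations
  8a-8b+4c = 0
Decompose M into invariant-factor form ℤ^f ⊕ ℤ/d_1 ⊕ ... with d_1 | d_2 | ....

Answer: M ≅ ℤ^2 ⊕ ℤ/4

Derivation:
rank_ℚ(R)=1; free=3−1=2
SNF(R) diag = [4] → torsion [4]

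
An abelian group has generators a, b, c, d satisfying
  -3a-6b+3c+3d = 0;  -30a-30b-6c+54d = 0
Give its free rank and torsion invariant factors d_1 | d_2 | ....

rank_ℚ(R)=2; free=4−2=2
SNF(R) diag = [3, 6] → torsion [3, 6]

Answer: M ≅ ℤ^2 ⊕ ℤ/3 ⊕ ℤ/6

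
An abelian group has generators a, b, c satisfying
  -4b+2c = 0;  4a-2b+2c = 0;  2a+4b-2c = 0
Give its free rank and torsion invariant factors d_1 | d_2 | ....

Answer: M ≅ ℤ/2 ⊕ ℤ/2 ⊕ ℤ/2

Derivation:
rank_ℚ(R)=3; free=3−3=0
SNF(R) diag = [2, 2, 2] → torsion [2, 2, 2]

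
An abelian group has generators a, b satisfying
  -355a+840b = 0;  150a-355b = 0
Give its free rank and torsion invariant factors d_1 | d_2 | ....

rank_ℚ(R)=2; free=2−2=0
SNF(R) diag = [5, 5] → torsion [5, 5]

Answer: M ≅ ℤ/5 ⊕ ℤ/5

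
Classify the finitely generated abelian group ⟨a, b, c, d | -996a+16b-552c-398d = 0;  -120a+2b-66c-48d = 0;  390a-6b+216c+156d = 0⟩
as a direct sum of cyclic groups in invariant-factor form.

Answer: M ≅ ℤ^1 ⊕ ℤ/2 ⊕ ℤ/2 ⊕ ℤ/6

Derivation:
rank_ℚ(R)=3; free=4−3=1
SNF(R) diag = [2, 2, 6] → torsion [2, 2, 6]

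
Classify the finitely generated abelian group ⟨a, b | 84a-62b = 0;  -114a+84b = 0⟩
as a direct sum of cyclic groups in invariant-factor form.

rank_ℚ(R)=2; free=2−2=0
SNF(R) diag = [2, 6] → torsion [2, 6]

Answer: M ≅ ℤ/2 ⊕ ℤ/6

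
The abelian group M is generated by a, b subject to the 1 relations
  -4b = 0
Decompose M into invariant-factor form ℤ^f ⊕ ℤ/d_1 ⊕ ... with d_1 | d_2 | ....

rank_ℚ(R)=1; free=2−1=1
SNF(R) diag = [4] → torsion [4]

Answer: M ≅ ℤ^1 ⊕ ℤ/4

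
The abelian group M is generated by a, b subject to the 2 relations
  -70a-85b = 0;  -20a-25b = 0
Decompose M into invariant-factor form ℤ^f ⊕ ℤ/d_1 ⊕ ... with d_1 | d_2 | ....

Answer: M ≅ ℤ/5 ⊕ ℤ/10

Derivation:
rank_ℚ(R)=2; free=2−2=0
SNF(R) diag = [5, 10] → torsion [5, 10]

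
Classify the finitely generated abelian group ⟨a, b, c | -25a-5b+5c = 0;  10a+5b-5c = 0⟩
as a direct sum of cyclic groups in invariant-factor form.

rank_ℚ(R)=2; free=3−2=1
SNF(R) diag = [5, 15] → torsion [5, 15]

Answer: M ≅ ℤ^1 ⊕ ℤ/5 ⊕ ℤ/15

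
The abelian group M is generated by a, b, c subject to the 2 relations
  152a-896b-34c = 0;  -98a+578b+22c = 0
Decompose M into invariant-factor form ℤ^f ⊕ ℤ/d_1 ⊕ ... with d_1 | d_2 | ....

Answer: M ≅ ℤ^1 ⊕ ℤ/2 ⊕ ℤ/6

Derivation:
rank_ℚ(R)=2; free=3−2=1
SNF(R) diag = [2, 6] → torsion [2, 6]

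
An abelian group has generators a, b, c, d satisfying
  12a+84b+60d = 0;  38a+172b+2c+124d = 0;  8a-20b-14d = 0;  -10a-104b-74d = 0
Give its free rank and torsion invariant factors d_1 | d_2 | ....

Answer: M ≅ ℤ/2 ⊕ ℤ/2 ⊕ ℤ/6 ⊕ ℤ/12

Derivation:
rank_ℚ(R)=4; free=4−4=0
SNF(R) diag = [2, 2, 6, 12] → torsion [2, 2, 6, 12]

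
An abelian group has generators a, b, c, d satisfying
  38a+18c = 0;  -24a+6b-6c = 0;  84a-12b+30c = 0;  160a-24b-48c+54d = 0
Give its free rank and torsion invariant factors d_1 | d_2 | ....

Answer: M ≅ ℤ/2 ⊕ ℤ/6 ⊕ ℤ/18 ⊕ ℤ/54

Derivation:
rank_ℚ(R)=4; free=4−4=0
SNF(R) diag = [2, 6, 18, 54] → torsion [2, 6, 18, 54]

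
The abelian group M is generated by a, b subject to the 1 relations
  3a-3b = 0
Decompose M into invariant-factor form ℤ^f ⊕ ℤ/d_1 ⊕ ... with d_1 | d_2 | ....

rank_ℚ(R)=1; free=2−1=1
SNF(R) diag = [3] → torsion [3]

Answer: M ≅ ℤ^1 ⊕ ℤ/3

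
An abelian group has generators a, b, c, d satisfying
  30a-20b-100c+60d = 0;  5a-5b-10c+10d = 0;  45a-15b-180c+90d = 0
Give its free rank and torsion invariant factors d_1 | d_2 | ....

rank_ℚ(R)=3; free=4−3=1
SNF(R) diag = [5, 10, 30] → torsion [5, 10, 30]

Answer: M ≅ ℤ^1 ⊕ ℤ/5 ⊕ ℤ/10 ⊕ ℤ/30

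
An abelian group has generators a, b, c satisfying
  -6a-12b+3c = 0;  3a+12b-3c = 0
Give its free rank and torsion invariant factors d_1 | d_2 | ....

rank_ℚ(R)=2; free=3−2=1
SNF(R) diag = [3, 3] → torsion [3, 3]

Answer: M ≅ ℤ^1 ⊕ ℤ/3 ⊕ ℤ/3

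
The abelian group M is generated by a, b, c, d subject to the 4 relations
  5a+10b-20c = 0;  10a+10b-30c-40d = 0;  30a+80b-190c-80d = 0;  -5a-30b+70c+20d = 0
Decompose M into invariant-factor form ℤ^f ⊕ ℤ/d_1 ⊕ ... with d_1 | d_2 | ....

Answer: M ≅ ℤ/5 ⊕ ℤ/10 ⊕ ℤ/10 ⊕ ℤ/20

Derivation:
rank_ℚ(R)=4; free=4−4=0
SNF(R) diag = [5, 10, 10, 20] → torsion [5, 10, 10, 20]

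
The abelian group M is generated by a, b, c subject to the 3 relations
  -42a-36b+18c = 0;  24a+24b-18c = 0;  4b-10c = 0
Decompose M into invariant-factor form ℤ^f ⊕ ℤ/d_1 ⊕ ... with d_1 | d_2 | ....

Answer: M ≅ ℤ/2 ⊕ ℤ/6 ⊕ ℤ/12

Derivation:
rank_ℚ(R)=3; free=3−3=0
SNF(R) diag = [2, 6, 12] → torsion [2, 6, 12]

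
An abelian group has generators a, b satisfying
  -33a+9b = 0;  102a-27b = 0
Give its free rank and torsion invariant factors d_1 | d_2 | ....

Answer: M ≅ ℤ/3 ⊕ ℤ/9

Derivation:
rank_ℚ(R)=2; free=2−2=0
SNF(R) diag = [3, 9] → torsion [3, 9]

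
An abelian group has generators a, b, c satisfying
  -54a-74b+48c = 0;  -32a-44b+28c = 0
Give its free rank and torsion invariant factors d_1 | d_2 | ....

Answer: M ≅ ℤ^1 ⊕ ℤ/2 ⊕ ℤ/4

Derivation:
rank_ℚ(R)=2; free=3−2=1
SNF(R) diag = [2, 4] → torsion [2, 4]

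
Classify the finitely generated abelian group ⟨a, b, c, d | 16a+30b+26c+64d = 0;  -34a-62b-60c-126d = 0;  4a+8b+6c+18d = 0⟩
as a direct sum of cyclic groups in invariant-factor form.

Answer: M ≅ ℤ^1 ⊕ ℤ/2 ⊕ ℤ/2 ⊕ ℤ/6

Derivation:
rank_ℚ(R)=3; free=4−3=1
SNF(R) diag = [2, 2, 6] → torsion [2, 2, 6]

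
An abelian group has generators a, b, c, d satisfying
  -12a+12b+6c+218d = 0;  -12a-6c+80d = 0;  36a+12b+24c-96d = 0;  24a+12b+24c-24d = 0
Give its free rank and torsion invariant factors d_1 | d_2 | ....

Answer: M ≅ ℤ/2 ⊕ ℤ/6 ⊕ ℤ/12 ⊕ ℤ/12

Derivation:
rank_ℚ(R)=4; free=4−4=0
SNF(R) diag = [2, 6, 12, 12] → torsion [2, 6, 12, 12]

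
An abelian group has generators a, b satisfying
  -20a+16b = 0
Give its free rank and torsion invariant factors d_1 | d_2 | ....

rank_ℚ(R)=1; free=2−1=1
SNF(R) diag = [4] → torsion [4]

Answer: M ≅ ℤ^1 ⊕ ℤ/4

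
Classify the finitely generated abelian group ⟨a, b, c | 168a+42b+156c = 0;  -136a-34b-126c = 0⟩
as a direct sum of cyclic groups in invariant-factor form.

Answer: M ≅ ℤ^1 ⊕ ℤ/2 ⊕ ℤ/6

Derivation:
rank_ℚ(R)=2; free=3−2=1
SNF(R) diag = [2, 6] → torsion [2, 6]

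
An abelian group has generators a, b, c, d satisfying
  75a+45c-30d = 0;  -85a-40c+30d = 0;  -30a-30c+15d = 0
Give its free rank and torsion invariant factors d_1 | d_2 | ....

rank_ℚ(R)=3; free=4−3=1
SNF(R) diag = [5, 15, 15] → torsion [5, 15, 15]

Answer: M ≅ ℤ^1 ⊕ ℤ/5 ⊕ ℤ/15 ⊕ ℤ/15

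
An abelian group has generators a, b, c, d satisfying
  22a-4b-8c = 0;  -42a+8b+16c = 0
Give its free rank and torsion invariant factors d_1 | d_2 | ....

rank_ℚ(R)=2; free=4−2=2
SNF(R) diag = [2, 4] → torsion [2, 4]

Answer: M ≅ ℤ^2 ⊕ ℤ/2 ⊕ ℤ/4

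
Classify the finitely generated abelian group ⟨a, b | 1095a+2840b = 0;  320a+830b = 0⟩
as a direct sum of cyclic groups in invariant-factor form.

rank_ℚ(R)=2; free=2−2=0
SNF(R) diag = [5, 10] → torsion [5, 10]

Answer: M ≅ ℤ/5 ⊕ ℤ/10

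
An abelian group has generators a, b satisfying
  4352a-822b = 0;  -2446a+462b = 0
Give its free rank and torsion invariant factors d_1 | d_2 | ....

rank_ℚ(R)=2; free=2−2=0
SNF(R) diag = [2, 6] → torsion [2, 6]

Answer: M ≅ ℤ/2 ⊕ ℤ/6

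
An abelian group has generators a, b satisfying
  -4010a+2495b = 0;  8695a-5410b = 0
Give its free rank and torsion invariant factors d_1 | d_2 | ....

Answer: M ≅ ℤ/5 ⊕ ℤ/15

Derivation:
rank_ℚ(R)=2; free=2−2=0
SNF(R) diag = [5, 15] → torsion [5, 15]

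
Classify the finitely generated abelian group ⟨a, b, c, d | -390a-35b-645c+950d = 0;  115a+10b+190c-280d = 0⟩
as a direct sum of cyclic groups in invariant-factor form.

Answer: M ≅ ℤ^2 ⊕ ℤ/5 ⊕ ℤ/5

Derivation:
rank_ℚ(R)=2; free=4−2=2
SNF(R) diag = [5, 5] → torsion [5, 5]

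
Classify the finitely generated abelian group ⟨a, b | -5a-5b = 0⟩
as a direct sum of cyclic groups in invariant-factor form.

rank_ℚ(R)=1; free=2−1=1
SNF(R) diag = [5] → torsion [5]

Answer: M ≅ ℤ^1 ⊕ ℤ/5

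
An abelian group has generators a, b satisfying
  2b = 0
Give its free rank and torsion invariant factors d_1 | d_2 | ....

rank_ℚ(R)=1; free=2−1=1
SNF(R) diag = [2] → torsion [2]

Answer: M ≅ ℤ^1 ⊕ ℤ/2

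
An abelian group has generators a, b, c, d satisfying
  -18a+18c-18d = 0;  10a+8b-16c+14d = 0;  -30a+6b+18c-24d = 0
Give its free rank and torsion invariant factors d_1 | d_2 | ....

Answer: M ≅ ℤ^1 ⊕ ℤ/2 ⊕ ℤ/6 ⊕ ℤ/18

Derivation:
rank_ℚ(R)=3; free=4−3=1
SNF(R) diag = [2, 6, 18] → torsion [2, 6, 18]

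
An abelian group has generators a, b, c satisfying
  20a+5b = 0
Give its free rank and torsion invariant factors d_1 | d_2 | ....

Answer: M ≅ ℤ^2 ⊕ ℤ/5

Derivation:
rank_ℚ(R)=1; free=3−1=2
SNF(R) diag = [5] → torsion [5]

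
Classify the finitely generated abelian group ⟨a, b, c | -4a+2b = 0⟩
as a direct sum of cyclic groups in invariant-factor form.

Answer: M ≅ ℤ^2 ⊕ ℤ/2

Derivation:
rank_ℚ(R)=1; free=3−1=2
SNF(R) diag = [2] → torsion [2]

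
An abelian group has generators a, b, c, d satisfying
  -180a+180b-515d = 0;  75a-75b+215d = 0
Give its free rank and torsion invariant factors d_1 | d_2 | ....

rank_ℚ(R)=2; free=4−2=2
SNF(R) diag = [5, 15] → torsion [5, 15]

Answer: M ≅ ℤ^2 ⊕ ℤ/5 ⊕ ℤ/15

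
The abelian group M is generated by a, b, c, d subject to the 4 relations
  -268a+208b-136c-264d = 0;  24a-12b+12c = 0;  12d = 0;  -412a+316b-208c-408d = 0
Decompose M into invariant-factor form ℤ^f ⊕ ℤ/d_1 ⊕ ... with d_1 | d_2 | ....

Answer: M ≅ ℤ/4 ⊕ ℤ/12 ⊕ ℤ/12 ⊕ ℤ/36

Derivation:
rank_ℚ(R)=4; free=4−4=0
SNF(R) diag = [4, 12, 12, 36] → torsion [4, 12, 12, 36]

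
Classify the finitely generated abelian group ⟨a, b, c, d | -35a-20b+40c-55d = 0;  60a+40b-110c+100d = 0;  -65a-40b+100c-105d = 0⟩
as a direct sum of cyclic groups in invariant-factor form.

Answer: M ≅ ℤ^1 ⊕ ℤ/5 ⊕ ℤ/10 ⊕ ℤ/20

Derivation:
rank_ℚ(R)=3; free=4−3=1
SNF(R) diag = [5, 10, 20] → torsion [5, 10, 20]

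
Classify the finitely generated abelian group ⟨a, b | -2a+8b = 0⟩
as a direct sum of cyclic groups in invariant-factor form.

Answer: M ≅ ℤ^1 ⊕ ℤ/2

Derivation:
rank_ℚ(R)=1; free=2−1=1
SNF(R) diag = [2] → torsion [2]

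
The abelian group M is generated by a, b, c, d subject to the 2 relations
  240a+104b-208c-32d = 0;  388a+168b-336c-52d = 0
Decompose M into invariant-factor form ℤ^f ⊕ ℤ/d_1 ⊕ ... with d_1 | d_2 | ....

rank_ℚ(R)=2; free=4−2=2
SNF(R) diag = [4, 8] → torsion [4, 8]

Answer: M ≅ ℤ^2 ⊕ ℤ/4 ⊕ ℤ/8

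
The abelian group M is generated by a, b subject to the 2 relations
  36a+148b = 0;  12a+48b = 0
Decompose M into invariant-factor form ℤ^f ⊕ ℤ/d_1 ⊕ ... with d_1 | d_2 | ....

Answer: M ≅ ℤ/4 ⊕ ℤ/12

Derivation:
rank_ℚ(R)=2; free=2−2=0
SNF(R) diag = [4, 12] → torsion [4, 12]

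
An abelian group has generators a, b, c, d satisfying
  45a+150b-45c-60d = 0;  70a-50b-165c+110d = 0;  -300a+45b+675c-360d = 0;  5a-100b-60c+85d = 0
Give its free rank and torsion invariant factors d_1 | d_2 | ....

rank_ℚ(R)=4; free=4−4=0
SNF(R) diag = [5, 15, 45, 135] → torsion [5, 15, 45, 135]

Answer: M ≅ ℤ/5 ⊕ ℤ/15 ⊕ ℤ/45 ⊕ ℤ/135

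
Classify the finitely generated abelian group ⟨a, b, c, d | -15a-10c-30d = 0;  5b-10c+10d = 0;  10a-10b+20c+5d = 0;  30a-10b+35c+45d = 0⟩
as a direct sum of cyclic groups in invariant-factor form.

rank_ℚ(R)=4; free=4−4=0
SNF(R) diag = [5, 5, 5, 5] → torsion [5, 5, 5, 5]

Answer: M ≅ ℤ/5 ⊕ ℤ/5 ⊕ ℤ/5 ⊕ ℤ/5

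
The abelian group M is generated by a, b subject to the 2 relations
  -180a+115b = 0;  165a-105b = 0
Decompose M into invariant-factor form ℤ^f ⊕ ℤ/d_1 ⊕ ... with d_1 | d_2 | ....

Answer: M ≅ ℤ/5 ⊕ ℤ/15

Derivation:
rank_ℚ(R)=2; free=2−2=0
SNF(R) diag = [5, 15] → torsion [5, 15]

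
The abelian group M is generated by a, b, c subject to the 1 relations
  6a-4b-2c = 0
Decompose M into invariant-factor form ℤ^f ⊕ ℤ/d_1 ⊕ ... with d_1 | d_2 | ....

Answer: M ≅ ℤ^2 ⊕ ℤ/2

Derivation:
rank_ℚ(R)=1; free=3−1=2
SNF(R) diag = [2] → torsion [2]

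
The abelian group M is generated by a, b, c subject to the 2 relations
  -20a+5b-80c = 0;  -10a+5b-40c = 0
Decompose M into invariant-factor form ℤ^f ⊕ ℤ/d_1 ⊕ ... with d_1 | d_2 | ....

rank_ℚ(R)=2; free=3−2=1
SNF(R) diag = [5, 10] → torsion [5, 10]

Answer: M ≅ ℤ^1 ⊕ ℤ/5 ⊕ ℤ/10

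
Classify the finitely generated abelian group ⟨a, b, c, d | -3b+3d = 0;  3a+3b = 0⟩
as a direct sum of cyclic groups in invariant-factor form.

Answer: M ≅ ℤ^2 ⊕ ℤ/3 ⊕ ℤ/3

Derivation:
rank_ℚ(R)=2; free=4−2=2
SNF(R) diag = [3, 3] → torsion [3, 3]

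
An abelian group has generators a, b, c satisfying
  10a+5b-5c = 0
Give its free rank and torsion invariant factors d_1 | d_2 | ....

rank_ℚ(R)=1; free=3−1=2
SNF(R) diag = [5] → torsion [5]

Answer: M ≅ ℤ^2 ⊕ ℤ/5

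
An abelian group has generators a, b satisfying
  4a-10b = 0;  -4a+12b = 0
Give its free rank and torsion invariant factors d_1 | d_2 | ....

Answer: M ≅ ℤ/2 ⊕ ℤ/4

Derivation:
rank_ℚ(R)=2; free=2−2=0
SNF(R) diag = [2, 4] → torsion [2, 4]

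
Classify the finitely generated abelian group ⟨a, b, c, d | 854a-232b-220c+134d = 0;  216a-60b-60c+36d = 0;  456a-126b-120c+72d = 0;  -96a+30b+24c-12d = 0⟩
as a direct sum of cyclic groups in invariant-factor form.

Answer: M ≅ ℤ/2 ⊕ ℤ/6 ⊕ ℤ/12 ⊕ ℤ/12

Derivation:
rank_ℚ(R)=4; free=4−4=0
SNF(R) diag = [2, 6, 12, 12] → torsion [2, 6, 12, 12]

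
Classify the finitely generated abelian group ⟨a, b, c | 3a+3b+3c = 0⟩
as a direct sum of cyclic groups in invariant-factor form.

Answer: M ≅ ℤ^2 ⊕ ℤ/3

Derivation:
rank_ℚ(R)=1; free=3−1=2
SNF(R) diag = [3] → torsion [3]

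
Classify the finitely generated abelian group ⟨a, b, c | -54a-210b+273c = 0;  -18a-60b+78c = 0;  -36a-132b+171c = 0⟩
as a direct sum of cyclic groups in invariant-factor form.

rank_ℚ(R)=3; free=3−3=0
SNF(R) diag = [3, 6, 18] → torsion [3, 6, 18]

Answer: M ≅ ℤ/3 ⊕ ℤ/6 ⊕ ℤ/18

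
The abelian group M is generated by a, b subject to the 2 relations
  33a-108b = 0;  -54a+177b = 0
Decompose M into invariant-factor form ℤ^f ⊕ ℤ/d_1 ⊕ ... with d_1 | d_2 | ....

Answer: M ≅ ℤ/3 ⊕ ℤ/3

Derivation:
rank_ℚ(R)=2; free=2−2=0
SNF(R) diag = [3, 3] → torsion [3, 3]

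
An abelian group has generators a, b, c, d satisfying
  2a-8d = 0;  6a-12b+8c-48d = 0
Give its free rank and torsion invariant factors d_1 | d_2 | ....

Answer: M ≅ ℤ^2 ⊕ ℤ/2 ⊕ ℤ/4

Derivation:
rank_ℚ(R)=2; free=4−2=2
SNF(R) diag = [2, 4] → torsion [2, 4]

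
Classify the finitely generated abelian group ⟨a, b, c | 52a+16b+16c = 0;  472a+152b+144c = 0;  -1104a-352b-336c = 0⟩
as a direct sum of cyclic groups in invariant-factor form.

Answer: M ≅ ℤ/4 ⊕ ℤ/8 ⊕ ℤ/16

Derivation:
rank_ℚ(R)=3; free=3−3=0
SNF(R) diag = [4, 8, 16] → torsion [4, 8, 16]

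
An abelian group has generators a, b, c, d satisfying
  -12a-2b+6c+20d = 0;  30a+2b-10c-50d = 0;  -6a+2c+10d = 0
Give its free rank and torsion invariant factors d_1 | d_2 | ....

Answer: M ≅ ℤ^1 ⊕ ℤ/2 ⊕ ℤ/2 ⊕ ℤ/2

Derivation:
rank_ℚ(R)=3; free=4−3=1
SNF(R) diag = [2, 2, 2] → torsion [2, 2, 2]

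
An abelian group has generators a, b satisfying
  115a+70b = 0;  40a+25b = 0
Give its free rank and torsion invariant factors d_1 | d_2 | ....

rank_ℚ(R)=2; free=2−2=0
SNF(R) diag = [5, 15] → torsion [5, 15]

Answer: M ≅ ℤ/5 ⊕ ℤ/15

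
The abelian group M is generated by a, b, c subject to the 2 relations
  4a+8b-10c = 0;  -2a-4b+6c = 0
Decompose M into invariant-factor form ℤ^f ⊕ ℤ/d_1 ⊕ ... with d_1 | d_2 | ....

Answer: M ≅ ℤ^1 ⊕ ℤ/2 ⊕ ℤ/2

Derivation:
rank_ℚ(R)=2; free=3−2=1
SNF(R) diag = [2, 2] → torsion [2, 2]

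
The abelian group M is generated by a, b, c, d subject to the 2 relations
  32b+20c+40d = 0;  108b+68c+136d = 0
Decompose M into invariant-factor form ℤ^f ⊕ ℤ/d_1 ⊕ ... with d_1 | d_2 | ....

rank_ℚ(R)=2; free=4−2=2
SNF(R) diag = [4, 4] → torsion [4, 4]

Answer: M ≅ ℤ^2 ⊕ ℤ/4 ⊕ ℤ/4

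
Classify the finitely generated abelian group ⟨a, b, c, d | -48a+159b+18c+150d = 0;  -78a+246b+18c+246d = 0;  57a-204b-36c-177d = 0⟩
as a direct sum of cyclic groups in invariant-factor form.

Answer: M ≅ ℤ^1 ⊕ ℤ/3 ⊕ ℤ/9 ⊕ ℤ/18

Derivation:
rank_ℚ(R)=3; free=4−3=1
SNF(R) diag = [3, 9, 18] → torsion [3, 9, 18]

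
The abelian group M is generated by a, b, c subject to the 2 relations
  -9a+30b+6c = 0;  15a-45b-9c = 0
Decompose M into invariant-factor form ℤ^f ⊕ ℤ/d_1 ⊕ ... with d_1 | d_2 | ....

Answer: M ≅ ℤ^1 ⊕ ℤ/3 ⊕ ℤ/3

Derivation:
rank_ℚ(R)=2; free=3−2=1
SNF(R) diag = [3, 3] → torsion [3, 3]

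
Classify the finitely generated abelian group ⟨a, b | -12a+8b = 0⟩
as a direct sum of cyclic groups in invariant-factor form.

rank_ℚ(R)=1; free=2−1=1
SNF(R) diag = [4] → torsion [4]

Answer: M ≅ ℤ^1 ⊕ ℤ/4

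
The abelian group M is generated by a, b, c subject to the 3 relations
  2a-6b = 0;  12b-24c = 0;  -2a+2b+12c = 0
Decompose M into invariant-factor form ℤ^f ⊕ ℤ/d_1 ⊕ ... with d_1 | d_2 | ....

Answer: M ≅ ℤ/2 ⊕ ℤ/4 ⊕ ℤ/12

Derivation:
rank_ℚ(R)=3; free=3−3=0
SNF(R) diag = [2, 4, 12] → torsion [2, 4, 12]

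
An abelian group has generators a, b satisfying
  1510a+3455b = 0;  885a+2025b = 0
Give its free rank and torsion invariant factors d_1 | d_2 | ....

rank_ℚ(R)=2; free=2−2=0
SNF(R) diag = [5, 15] → torsion [5, 15]

Answer: M ≅ ℤ/5 ⊕ ℤ/15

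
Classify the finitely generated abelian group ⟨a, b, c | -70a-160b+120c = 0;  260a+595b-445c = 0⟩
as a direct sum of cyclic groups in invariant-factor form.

Answer: M ≅ ℤ^1 ⊕ ℤ/5 ⊕ ℤ/10

Derivation:
rank_ℚ(R)=2; free=3−2=1
SNF(R) diag = [5, 10] → torsion [5, 10]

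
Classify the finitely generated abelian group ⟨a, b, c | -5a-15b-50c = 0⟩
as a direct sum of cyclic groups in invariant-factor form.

rank_ℚ(R)=1; free=3−1=2
SNF(R) diag = [5] → torsion [5]

Answer: M ≅ ℤ^2 ⊕ ℤ/5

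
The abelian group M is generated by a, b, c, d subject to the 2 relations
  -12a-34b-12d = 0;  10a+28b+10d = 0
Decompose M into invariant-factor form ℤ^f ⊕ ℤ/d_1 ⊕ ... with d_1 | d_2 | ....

Answer: M ≅ ℤ^2 ⊕ ℤ/2 ⊕ ℤ/2

Derivation:
rank_ℚ(R)=2; free=4−2=2
SNF(R) diag = [2, 2] → torsion [2, 2]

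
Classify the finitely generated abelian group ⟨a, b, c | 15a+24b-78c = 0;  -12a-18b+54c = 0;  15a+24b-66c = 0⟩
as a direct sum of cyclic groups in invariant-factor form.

rank_ℚ(R)=3; free=3−3=0
SNF(R) diag = [3, 6, 12] → torsion [3, 6, 12]

Answer: M ≅ ℤ/3 ⊕ ℤ/6 ⊕ ℤ/12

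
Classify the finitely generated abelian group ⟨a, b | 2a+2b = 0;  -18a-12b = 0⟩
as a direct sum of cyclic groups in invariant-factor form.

Answer: M ≅ ℤ/2 ⊕ ℤ/6

Derivation:
rank_ℚ(R)=2; free=2−2=0
SNF(R) diag = [2, 6] → torsion [2, 6]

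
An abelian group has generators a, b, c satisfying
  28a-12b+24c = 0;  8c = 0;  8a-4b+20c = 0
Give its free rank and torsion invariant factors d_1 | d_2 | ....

Answer: M ≅ ℤ/4 ⊕ ℤ/4 ⊕ ℤ/8

Derivation:
rank_ℚ(R)=3; free=3−3=0
SNF(R) diag = [4, 4, 8] → torsion [4, 4, 8]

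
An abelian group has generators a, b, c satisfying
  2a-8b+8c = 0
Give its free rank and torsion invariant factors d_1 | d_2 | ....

rank_ℚ(R)=1; free=3−1=2
SNF(R) diag = [2] → torsion [2]

Answer: M ≅ ℤ^2 ⊕ ℤ/2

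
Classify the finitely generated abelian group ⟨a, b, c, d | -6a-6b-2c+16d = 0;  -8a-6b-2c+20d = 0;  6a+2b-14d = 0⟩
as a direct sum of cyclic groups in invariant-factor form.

rank_ℚ(R)=3; free=4−3=1
SNF(R) diag = [2, 2, 2] → torsion [2, 2, 2]

Answer: M ≅ ℤ^1 ⊕ ℤ/2 ⊕ ℤ/2 ⊕ ℤ/2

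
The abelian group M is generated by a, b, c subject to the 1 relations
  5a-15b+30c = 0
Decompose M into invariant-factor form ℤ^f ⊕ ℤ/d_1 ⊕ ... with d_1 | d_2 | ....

Answer: M ≅ ℤ^2 ⊕ ℤ/5

Derivation:
rank_ℚ(R)=1; free=3−1=2
SNF(R) diag = [5] → torsion [5]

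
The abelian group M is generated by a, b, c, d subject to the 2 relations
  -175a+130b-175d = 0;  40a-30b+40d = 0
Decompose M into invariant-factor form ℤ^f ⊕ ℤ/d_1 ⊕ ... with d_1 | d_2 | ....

Answer: M ≅ ℤ^2 ⊕ ℤ/5 ⊕ ℤ/10

Derivation:
rank_ℚ(R)=2; free=4−2=2
SNF(R) diag = [5, 10] → torsion [5, 10]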